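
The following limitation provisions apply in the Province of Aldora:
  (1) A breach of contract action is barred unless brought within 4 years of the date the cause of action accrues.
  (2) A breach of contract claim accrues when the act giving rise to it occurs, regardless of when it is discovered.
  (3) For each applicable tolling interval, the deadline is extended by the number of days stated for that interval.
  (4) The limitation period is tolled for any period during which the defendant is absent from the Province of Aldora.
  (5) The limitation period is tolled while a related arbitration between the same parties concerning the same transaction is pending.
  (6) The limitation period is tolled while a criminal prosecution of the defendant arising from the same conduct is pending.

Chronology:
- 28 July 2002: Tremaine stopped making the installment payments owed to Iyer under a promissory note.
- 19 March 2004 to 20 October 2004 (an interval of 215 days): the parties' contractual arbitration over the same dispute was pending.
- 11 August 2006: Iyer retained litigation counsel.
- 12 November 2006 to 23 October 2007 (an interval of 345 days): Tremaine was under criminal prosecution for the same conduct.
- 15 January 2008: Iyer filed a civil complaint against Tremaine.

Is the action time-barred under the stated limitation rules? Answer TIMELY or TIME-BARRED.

The cause of action accrued on 28 July 2002, the date of the act.
4 years from 28 July 2002 is 28 July 2006.
The period was tolled for 215 days by the pending related arbitration (19 March 2004 to 20 October 2004), pushing the deadline to 28 February 2007.
Because the pending criminal prosecution ran from 12 November 2006 to 23 October 2007, the deadline is extended by 345 days to 8 February 2008.
None of the other events listed affects the running of the period under the stated rules.
Iyer filed on 15 January 2008, before the 8 February 2008 deadline, so the action is timely.

TIMELY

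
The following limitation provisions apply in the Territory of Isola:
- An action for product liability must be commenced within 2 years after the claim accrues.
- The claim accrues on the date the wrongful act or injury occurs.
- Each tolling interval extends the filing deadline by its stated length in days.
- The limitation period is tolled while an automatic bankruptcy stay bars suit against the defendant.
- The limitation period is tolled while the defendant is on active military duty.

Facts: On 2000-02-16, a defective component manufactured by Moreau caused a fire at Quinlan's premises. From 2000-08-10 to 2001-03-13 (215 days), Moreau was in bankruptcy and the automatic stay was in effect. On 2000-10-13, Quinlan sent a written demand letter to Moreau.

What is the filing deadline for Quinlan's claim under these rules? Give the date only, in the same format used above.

The claim accrued on 2000-02-16, when the wrongful act occurred.
2 years from 2000-02-16 is 2002-02-16.
The automatic bankruptcy stay from 2000-08-10 to 2001-03-13 tolled the period for 215 days, extending the deadline to 2002-09-19.
The other events in the timeline have no effect on the limitation period under the stated rules.

2002-09-19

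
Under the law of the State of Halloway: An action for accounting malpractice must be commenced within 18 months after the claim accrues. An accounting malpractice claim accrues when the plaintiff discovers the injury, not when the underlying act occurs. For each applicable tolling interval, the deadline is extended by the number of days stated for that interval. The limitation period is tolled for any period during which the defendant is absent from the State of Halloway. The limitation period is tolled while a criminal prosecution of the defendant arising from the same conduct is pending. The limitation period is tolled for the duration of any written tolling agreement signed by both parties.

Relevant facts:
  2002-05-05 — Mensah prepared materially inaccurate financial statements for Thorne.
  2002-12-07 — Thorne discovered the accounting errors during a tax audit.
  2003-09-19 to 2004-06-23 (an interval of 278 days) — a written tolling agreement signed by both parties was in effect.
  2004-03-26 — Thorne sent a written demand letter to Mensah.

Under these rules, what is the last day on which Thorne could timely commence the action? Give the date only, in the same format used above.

2005-03-12

Under the discovery rule, the claim accrued on 2002-12-07, when Thorne discovered the injury — not on the 2002-05-05 date of the underlying act.
The untolled deadline — 18 months after 2002-12-07 — is 2004-06-07.
The period was tolled for 278 days by the written tolling agreement (2003-09-19 to 2004-06-23), pushing the deadline to 2005-03-12.
Nothing else in the chronology tolls or restarts the period.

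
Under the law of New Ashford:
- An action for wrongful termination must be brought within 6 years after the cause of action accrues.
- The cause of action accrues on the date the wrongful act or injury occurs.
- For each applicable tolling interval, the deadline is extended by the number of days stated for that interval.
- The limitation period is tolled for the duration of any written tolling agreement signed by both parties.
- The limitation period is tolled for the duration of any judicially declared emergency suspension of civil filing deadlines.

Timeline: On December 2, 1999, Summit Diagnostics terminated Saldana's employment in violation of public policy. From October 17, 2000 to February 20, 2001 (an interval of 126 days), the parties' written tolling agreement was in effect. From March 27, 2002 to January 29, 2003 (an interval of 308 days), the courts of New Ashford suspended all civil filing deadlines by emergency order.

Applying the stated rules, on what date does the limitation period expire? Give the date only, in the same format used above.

The cause of action accrued on December 2, 1999, the date of the act.
Adding the 6 years base period to December 2, 1999 gives a deadline of December 2, 2005, before any tolling.
The period was tolled for 126 days by the written tolling agreement (October 17, 2000 to February 20, 2001), pushing the deadline to April 7, 2006.
The emergency suspension of filing deadlines from March 27, 2002 to January 29, 2003 tolled the period for 308 days, extending the deadline to February 9, 2007.

February 9, 2007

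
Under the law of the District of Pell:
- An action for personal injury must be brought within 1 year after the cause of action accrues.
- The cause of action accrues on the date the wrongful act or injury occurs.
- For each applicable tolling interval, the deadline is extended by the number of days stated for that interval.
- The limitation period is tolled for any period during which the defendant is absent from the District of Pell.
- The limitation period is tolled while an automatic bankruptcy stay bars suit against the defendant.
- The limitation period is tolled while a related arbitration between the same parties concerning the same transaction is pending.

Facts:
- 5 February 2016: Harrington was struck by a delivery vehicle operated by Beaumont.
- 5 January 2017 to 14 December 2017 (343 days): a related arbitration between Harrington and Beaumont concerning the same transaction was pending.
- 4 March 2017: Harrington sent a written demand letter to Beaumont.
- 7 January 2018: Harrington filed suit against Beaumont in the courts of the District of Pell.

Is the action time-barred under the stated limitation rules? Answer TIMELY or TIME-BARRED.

The cause of action accrued on 5 February 2016, the date of the act.
The untolled deadline — 1 year after 5 February 2016 — is 5 February 2017.
The pending related arbitration from 5 January 2017 to 14 December 2017 tolled the period for 343 days, extending the deadline to 14 January 2018.
The other events in the timeline have no effect on the limitation period under the stated rules.
Filing on 7 January 2018 beat the 14 January 2018 deadline — the action is timely.

TIMELY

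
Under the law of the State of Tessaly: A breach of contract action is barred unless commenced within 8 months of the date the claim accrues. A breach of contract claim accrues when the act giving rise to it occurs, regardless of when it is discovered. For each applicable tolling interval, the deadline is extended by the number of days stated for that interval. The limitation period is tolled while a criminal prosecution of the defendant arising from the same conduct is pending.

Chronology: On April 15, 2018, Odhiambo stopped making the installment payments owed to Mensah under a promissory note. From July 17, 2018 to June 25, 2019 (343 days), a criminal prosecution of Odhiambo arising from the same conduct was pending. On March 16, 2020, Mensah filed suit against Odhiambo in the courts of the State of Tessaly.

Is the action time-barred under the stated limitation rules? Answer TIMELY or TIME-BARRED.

The limitation period began to run on April 15, 2018.
8 months from April 15, 2018 is December 15, 2018.
The pending criminal prosecution from July 17, 2018 to June 25, 2019 tolled the period for 343 days, extending the deadline to November 23, 2019.
Mensah filed on March 16, 2020, after the November 23, 2019 deadline, so the action is time-barred.

TIME-BARRED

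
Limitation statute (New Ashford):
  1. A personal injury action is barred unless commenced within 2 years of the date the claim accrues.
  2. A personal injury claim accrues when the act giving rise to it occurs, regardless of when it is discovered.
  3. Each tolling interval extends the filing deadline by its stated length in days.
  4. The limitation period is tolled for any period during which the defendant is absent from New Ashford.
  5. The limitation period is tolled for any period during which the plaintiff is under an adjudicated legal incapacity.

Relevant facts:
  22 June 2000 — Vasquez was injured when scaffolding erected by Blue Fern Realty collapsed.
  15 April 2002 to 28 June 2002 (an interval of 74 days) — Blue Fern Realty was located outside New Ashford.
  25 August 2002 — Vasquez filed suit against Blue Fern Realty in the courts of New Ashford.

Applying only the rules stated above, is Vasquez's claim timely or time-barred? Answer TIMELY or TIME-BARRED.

TIMELY

The claim accrued on 22 June 2000, the date of the act.
Adding the 2 years base period to 22 June 2000 gives a deadline of 22 June 2002, before any tolling.
The defendant's absence from the jurisdiction from 15 April 2002 to 28 June 2002 tolled the period for 74 days, extending the deadline to 4 September 2002.
Vasquez filed on 25 August 2002, before the 4 September 2002 deadline, so the action is timely.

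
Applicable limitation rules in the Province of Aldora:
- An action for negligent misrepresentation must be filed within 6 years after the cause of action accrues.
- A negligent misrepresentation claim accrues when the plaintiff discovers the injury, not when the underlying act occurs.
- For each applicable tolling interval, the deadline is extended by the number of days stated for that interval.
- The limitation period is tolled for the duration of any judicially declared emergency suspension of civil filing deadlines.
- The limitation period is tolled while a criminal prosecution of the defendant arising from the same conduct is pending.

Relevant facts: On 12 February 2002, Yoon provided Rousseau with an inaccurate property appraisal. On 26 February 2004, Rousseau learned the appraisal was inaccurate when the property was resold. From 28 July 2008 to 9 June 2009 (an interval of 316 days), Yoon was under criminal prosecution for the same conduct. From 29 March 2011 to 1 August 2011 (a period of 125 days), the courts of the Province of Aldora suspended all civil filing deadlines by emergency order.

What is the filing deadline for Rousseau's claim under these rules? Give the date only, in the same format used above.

Accrual is tied to discovery, so the period began on 26 February 2004 rather than on 12 February 2002 when the act occurred.
Adding the 6 years base period to 26 February 2004 gives a deadline of 26 February 2010, before any tolling.
The period was tolled for 316 days by the pending criminal prosecution (28 July 2008 to 9 June 2009), pushing the deadline to 8 January 2011.
By the time the emergency suspension of filing deadlines began on 29 March 2011, the limitation period had already expired on 8 January 2011; that interval cannot revive it.

8 January 2011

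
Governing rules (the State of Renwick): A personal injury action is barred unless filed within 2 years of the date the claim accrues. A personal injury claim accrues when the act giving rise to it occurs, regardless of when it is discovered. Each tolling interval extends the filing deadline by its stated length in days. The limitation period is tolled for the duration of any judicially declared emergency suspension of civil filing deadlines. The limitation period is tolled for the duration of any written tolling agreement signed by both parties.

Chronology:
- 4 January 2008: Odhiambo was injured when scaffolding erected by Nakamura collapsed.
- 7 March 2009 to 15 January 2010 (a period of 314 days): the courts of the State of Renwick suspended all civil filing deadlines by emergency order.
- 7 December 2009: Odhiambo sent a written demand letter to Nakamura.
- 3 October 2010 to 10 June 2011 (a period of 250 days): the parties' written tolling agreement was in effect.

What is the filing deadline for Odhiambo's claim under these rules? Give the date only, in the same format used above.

The claim accrued on 4 January 2008, when the wrongful act occurred.
2 years from 4 January 2008 is 4 January 2010.
The period was tolled for 314 days by the emergency suspension of filing deadlines (7 March 2009 to 15 January 2010), pushing the deadline to 14 November 2010.
The period was tolled for 250 days by the written tolling agreement (3 October 2010 to 10 June 2011), pushing the deadline to 22 July 2011.
The other events in the timeline have no effect on the limitation period under the stated rules.

22 July 2011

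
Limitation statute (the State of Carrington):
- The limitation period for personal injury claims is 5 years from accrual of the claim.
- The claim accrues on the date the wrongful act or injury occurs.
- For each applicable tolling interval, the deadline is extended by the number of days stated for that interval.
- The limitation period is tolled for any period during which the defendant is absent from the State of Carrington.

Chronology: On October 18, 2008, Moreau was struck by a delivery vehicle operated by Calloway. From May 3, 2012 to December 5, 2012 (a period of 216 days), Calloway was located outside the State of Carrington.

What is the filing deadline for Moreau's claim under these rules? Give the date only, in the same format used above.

May 22, 2014

The limitation period began to run on October 18, 2008.
Adding the 5 years base period to October 18, 2008 gives a deadline of October 18, 2013, before any tolling.
Because the defendant's absence from the jurisdiction ran from May 3, 2012 to December 5, 2012, the deadline is extended by 216 days to May 22, 2014.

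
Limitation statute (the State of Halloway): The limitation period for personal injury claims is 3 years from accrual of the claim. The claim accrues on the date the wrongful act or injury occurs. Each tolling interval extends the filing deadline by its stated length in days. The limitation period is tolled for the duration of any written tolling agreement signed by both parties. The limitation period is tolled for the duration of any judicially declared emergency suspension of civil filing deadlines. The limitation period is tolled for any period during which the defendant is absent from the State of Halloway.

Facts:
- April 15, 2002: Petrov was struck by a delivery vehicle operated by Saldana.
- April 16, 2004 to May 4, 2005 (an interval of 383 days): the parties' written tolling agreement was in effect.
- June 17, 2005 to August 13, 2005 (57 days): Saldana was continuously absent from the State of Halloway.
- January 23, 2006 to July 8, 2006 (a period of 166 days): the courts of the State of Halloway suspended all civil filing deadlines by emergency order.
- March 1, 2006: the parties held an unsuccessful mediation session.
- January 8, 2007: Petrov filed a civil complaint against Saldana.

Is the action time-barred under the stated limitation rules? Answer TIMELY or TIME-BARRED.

TIME-BARRED

The claim accrued on April 15, 2002, the date of the act.
3 years from April 15, 2002 is April 15, 2005.
The written tolling agreement from April 16, 2004 to May 4, 2005 tolled the period for 383 days, extending the deadline to May 3, 2006.
The period was tolled for 57 days by the defendant's absence from the jurisdiction (June 17, 2005 to August 13, 2005), pushing the deadline to June 29, 2006.
The period was tolled for 166 days by the emergency suspension of filing deadlines (January 23, 2006 to July 8, 2006), pushing the deadline to December 12, 2006.
Nothing else in the chronology tolls or restarts the period.
Petrov filed on January 8, 2007, after the December 12, 2006 deadline, so the action is time-barred.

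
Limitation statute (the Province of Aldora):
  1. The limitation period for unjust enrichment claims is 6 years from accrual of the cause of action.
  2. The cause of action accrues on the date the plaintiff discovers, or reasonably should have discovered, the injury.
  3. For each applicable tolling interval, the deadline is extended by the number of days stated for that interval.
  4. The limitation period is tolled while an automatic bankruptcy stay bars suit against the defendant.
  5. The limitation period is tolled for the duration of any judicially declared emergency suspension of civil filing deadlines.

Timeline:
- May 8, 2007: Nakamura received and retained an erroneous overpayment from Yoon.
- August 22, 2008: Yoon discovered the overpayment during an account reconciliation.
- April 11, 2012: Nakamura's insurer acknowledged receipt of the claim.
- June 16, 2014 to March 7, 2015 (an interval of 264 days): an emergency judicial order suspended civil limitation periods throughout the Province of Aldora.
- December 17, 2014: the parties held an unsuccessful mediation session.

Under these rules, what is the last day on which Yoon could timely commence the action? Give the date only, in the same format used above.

Accrual is tied to discovery, so the period began on August 22, 2008 rather than on May 8, 2007 when the act occurred.
The untolled deadline — 6 years after August 22, 2008 — is August 22, 2014.
The period was tolled for 264 days by the emergency suspension of filing deadlines (June 16, 2014 to March 7, 2015), pushing the deadline to May 13, 2015.
The other events in the timeline have no effect on the limitation period under the stated rules.

May 13, 2015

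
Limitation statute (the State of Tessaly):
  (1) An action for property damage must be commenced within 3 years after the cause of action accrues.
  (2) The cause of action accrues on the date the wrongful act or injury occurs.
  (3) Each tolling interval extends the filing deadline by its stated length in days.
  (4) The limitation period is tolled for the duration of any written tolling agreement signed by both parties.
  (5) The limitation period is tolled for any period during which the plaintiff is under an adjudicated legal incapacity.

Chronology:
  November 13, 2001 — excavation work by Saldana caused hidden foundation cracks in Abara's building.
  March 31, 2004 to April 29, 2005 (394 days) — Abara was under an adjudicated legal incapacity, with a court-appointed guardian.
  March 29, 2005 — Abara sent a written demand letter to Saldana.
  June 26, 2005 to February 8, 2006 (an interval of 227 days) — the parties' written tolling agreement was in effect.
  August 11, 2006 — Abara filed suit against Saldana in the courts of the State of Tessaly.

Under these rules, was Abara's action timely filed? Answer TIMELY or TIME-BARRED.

The limitation period began to run on November 13, 2001.
3 years from November 13, 2001 is November 13, 2004.
The plaintiff's legal incapacity from March 31, 2004 to April 29, 2005 tolled the period for 394 days, extending the deadline to December 12, 2005.
The period was tolled for 227 days by the written tolling agreement (June 26, 2005 to February 8, 2006), pushing the deadline to July 27, 2006.
None of the other events listed affects the running of the period under the stated rules.
The August 11, 2006 filing falls after the July 27, 2006 deadline; the claim is time-barred.

TIME-BARRED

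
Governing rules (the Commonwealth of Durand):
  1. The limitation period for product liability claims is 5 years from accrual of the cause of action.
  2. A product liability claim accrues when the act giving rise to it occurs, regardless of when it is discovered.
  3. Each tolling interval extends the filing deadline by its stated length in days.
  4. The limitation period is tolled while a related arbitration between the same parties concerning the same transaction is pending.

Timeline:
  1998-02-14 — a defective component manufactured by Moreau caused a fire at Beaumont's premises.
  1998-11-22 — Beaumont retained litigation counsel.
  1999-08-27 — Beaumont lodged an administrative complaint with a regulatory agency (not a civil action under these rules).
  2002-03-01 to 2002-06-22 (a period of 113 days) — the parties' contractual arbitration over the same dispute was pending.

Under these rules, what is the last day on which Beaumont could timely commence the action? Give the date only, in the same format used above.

2003-06-07

The claim accrued on 1998-02-14, when the wrongful act occurred.
Adding the 5 years base period to 1998-02-14 gives a deadline of 2003-02-14, before any tolling.
The pending related arbitration from 2002-03-01 to 2002-06-22 tolled the period for 113 days, extending the deadline to 2003-06-07.
None of the other events listed affects the running of the period under the stated rules.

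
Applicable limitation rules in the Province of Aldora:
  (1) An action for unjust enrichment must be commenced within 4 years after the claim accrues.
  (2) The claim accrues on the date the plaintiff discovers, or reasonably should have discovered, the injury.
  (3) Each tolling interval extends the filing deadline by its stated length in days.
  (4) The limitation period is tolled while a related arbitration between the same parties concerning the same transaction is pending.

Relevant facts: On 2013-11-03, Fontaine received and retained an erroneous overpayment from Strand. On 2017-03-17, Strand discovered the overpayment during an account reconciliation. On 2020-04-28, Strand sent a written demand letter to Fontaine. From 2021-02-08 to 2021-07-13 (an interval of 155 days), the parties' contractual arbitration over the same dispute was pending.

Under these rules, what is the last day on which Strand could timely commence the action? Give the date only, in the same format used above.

Under the discovery rule, the claim accrued on 2017-03-17, when Strand discovered the injury — not on the 2013-11-03 date of the underlying act.
4 years from 2017-03-17 is 2021-03-17.
The pending related arbitration from 2021-02-08 to 2021-07-13 tolled the period for 155 days, extending the deadline to 2021-08-19.
Nothing else in the chronology tolls or restarts the period.

2021-08-19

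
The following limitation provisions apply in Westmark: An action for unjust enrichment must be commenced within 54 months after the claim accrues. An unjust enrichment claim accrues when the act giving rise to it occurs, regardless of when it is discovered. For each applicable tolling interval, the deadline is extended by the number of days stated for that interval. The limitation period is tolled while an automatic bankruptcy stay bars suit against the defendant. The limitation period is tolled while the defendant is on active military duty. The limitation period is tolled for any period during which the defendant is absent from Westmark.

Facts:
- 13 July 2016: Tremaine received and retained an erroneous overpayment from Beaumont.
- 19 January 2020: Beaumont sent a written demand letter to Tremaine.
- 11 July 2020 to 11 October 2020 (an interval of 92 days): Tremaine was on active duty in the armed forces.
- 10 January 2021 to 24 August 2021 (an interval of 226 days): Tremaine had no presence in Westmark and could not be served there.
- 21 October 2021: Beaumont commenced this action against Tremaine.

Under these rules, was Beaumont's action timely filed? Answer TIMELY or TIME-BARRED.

TIMELY

The limitation period began to run on 13 July 2016.
Adding the 54 months base period to 13 July 2016 gives a deadline of 13 January 2021, before any tolling.
The period was tolled for 92 days by the defendant's active military service (11 July 2020 to 11 October 2020), pushing the deadline to 15 April 2021.
Because the defendant's absence from the jurisdiction ran from 10 January 2021 to 24 August 2021, the deadline is extended by 226 days to 27 November 2021.
None of the other events listed affects the running of the period under the stated rules.
Filing on 21 October 2021 beat the 27 November 2021 deadline — the action is timely.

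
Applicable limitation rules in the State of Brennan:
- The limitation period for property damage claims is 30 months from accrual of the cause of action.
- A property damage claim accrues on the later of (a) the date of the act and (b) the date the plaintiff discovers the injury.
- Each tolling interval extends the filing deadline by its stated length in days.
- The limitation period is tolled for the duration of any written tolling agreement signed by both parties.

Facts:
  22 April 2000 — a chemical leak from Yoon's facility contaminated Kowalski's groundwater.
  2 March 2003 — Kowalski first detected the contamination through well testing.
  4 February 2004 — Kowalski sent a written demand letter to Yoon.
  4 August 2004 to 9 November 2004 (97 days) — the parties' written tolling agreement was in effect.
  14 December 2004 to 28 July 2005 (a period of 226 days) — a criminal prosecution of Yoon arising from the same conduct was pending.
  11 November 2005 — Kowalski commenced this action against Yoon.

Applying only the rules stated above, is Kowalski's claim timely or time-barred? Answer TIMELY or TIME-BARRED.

The claim accrued on 2 March 2003 — the later of the 22 April 2000 act and the 2 March 2003 discovery.
30 months from 2 March 2003 is 2 September 2005.
The written tolling agreement from 4 August 2004 to 9 November 2004 tolled the period for 97 days, extending the deadline to 8 December 2005.
No stated provision tolls the period for a criminal prosecution, so the interval from 14 December 2004 to 28 July 2005 has no effect on the deadline.
Nothing else in the chronology tolls or restarts the period.
The 11 November 2005 filing precedes the 8 December 2005 deadline; the claim is timely.

TIMELY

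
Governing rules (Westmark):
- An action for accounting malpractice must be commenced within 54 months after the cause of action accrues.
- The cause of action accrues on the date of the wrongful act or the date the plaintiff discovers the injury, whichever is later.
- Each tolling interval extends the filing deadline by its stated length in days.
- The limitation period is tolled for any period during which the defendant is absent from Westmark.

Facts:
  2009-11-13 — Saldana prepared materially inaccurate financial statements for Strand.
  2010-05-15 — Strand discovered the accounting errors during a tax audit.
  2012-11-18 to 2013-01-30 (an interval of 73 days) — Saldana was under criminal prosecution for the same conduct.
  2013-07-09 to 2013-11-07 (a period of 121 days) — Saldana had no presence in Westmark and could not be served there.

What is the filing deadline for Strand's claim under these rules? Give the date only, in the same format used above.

Because discovery on 2010-05-15 post-dates the 2009-11-13 act, accrual under the later-of rule falls on 2010-05-15.
54 months from 2010-05-15 is 2014-11-15.
The period was tolled for 121 days by the defendant's absence from the jurisdiction (2013-07-09 to 2013-11-07), pushing the deadline to 2015-03-16.
Although a criminal prosecution ran from 2012-11-18 to 2013-01-30, the stated rules do not make that a tolling event, so it is disregarded.

2015-03-16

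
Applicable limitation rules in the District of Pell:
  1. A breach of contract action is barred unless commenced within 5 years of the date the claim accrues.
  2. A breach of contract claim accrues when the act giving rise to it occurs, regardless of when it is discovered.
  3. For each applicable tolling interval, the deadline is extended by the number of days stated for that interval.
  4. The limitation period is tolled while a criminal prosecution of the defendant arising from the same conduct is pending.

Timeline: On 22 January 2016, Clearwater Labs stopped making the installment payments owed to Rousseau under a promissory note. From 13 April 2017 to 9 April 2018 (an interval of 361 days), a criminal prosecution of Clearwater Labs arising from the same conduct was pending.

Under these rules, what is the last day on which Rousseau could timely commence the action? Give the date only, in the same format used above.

18 January 2022

The claim accrued on 22 January 2016, when the wrongful act occurred.
Adding the 5 years base period to 22 January 2016 gives a deadline of 22 January 2021, before any tolling.
Because the pending criminal prosecution ran from 13 April 2017 to 9 April 2018, the deadline is extended by 361 days to 18 January 2022.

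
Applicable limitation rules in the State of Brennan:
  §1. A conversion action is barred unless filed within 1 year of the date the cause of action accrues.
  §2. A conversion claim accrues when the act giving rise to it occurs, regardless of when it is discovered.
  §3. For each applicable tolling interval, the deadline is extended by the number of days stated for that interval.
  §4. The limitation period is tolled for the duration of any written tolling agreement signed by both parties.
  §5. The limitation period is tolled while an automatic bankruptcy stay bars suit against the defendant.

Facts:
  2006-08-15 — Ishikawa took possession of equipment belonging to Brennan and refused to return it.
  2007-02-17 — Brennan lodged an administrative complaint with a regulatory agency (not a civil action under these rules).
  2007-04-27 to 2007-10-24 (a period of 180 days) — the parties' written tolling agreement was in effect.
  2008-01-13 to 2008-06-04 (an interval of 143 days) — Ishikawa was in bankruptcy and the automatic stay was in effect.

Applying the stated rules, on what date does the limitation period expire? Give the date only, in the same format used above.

The claim accrued on 2006-08-15, when the wrongful act occurred.
Adding the 1 year base period to 2006-08-15 gives a deadline of 2007-08-15, before any tolling.
The period was tolled for 180 days by the written tolling agreement (2007-04-27 to 2007-10-24), pushing the deadline to 2008-02-11.
Because the automatic bankruptcy stay ran from 2008-01-13 to 2008-06-04, the deadline is extended by 143 days to 2008-07-03.
Nothing else in the chronology tolls or restarts the period.

2008-07-03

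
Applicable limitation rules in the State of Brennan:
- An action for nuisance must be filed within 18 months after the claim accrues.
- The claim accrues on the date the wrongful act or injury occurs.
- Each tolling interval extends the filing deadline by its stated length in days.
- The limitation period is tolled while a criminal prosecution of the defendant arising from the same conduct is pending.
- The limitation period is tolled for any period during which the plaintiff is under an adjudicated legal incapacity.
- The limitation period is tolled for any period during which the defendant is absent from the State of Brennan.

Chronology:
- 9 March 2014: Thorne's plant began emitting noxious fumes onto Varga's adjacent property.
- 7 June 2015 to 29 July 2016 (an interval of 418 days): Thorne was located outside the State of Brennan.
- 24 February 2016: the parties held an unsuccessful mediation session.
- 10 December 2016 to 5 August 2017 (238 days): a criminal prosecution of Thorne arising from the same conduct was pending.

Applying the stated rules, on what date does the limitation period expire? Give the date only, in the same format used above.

31 October 2016

The claim accrued on 9 March 2014, the date of the act.
The untolled deadline — 18 months after 9 March 2014 — is 9 September 2015.
The defendant's absence from the jurisdiction from 7 June 2015 to 29 July 2016 tolled the period for 418 days, extending the deadline to 31 October 2016.
The pending criminal prosecution starting 10 December 2016 came too late — the period had run on 31 October 2016 — and so does not extend the deadline.
Nothing else in the chronology tolls or restarts the period.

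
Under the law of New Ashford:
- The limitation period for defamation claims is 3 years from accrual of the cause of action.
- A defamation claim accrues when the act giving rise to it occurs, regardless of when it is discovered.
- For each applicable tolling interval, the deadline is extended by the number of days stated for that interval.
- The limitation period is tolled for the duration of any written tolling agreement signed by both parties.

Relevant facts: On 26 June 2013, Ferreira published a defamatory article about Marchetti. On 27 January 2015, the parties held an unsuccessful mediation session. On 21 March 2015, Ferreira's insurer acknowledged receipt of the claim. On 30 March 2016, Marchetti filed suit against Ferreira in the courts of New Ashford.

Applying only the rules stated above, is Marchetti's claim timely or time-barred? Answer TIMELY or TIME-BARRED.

TIMELY

The limitation period began to run on 26 June 2013.
The untolled deadline — 3 years after 26 June 2013 — is 26 June 2016.
Nothing else in the chronology tolls or restarts the period.
The 30 March 2016 filing precedes the 26 June 2016 deadline; the claim is timely.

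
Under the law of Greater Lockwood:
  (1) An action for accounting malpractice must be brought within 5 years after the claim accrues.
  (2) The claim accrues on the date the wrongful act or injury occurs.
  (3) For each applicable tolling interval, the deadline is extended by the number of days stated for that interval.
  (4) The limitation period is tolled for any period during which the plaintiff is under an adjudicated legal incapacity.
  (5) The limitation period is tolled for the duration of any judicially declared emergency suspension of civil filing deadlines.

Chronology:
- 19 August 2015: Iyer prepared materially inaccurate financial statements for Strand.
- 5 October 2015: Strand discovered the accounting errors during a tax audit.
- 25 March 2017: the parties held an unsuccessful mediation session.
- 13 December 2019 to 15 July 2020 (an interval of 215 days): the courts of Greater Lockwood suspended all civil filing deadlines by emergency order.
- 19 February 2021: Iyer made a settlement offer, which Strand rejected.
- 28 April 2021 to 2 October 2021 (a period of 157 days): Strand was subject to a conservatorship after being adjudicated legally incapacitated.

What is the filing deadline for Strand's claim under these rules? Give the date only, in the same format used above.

22 March 2021

The claim accrued on 19 August 2015, when the wrongful act occurred; under the stated occurrence rule the 5 October 2015 discovery does not delay accrual.
5 years from 19 August 2015 is 19 August 2020.
The period was tolled for 215 days by the emergency suspension of filing deadlines (13 December 2019 to 15 July 2020), pushing the deadline to 22 March 2021.
The plaintiff's legal incapacity from 28 April 2021 to 2 October 2021 began after the period had already run on 22 March 2021, so it has no tolling effect.
None of the other events listed affects the running of the period under the stated rules.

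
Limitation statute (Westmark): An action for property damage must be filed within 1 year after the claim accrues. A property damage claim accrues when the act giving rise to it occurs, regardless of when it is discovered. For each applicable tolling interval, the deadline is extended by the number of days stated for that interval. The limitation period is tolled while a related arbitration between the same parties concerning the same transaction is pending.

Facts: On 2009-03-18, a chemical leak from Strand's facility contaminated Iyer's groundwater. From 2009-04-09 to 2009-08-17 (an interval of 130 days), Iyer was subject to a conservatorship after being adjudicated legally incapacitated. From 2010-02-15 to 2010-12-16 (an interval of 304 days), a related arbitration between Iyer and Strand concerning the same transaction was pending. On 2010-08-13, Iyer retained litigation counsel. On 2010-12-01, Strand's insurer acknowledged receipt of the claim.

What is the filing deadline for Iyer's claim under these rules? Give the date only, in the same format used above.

The claim accrued on 2009-03-18, when the wrongful act occurred.
The untolled deadline — 1 year after 2009-03-18 — is 2010-03-18.
Because the pending related arbitration ran from 2010-02-15 to 2010-12-16, the deadline is extended by 304 days to 2011-01-16.
Although the plaintiff's incapacity ran from 2009-04-09 to 2009-08-17, the stated rules do not make that a tolling event, so it is disregarded.
Nothing else in the chronology tolls or restarts the period.

2011-01-16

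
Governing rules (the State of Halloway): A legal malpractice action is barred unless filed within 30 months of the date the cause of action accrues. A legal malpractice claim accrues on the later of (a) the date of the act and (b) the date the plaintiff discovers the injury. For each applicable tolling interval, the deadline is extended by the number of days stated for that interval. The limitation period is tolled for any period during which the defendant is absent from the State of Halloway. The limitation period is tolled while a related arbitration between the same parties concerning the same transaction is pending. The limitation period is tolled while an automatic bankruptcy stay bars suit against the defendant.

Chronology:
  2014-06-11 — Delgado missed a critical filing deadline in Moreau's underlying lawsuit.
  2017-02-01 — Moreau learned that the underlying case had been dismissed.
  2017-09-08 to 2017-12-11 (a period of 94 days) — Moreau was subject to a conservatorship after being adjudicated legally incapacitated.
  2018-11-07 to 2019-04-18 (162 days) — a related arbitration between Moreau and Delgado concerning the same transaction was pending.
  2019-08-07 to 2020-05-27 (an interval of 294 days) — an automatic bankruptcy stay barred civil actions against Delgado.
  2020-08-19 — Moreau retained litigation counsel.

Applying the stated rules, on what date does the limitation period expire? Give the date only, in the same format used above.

The claim accrued on 2017-02-01 — the later of the 2014-06-11 act and the 2017-02-01 discovery.
30 months from 2017-02-01 is 2019-08-01.
Because the pending related arbitration ran from 2018-11-07 to 2019-04-18, the deadline is extended by 162 days to 2020-01-10.
Because the automatic bankruptcy stay ran from 2019-08-07 to 2020-05-27, the deadline is extended by 294 days to 2020-10-30.
Although the plaintiff's incapacity ran from 2017-09-08 to 2017-12-11, the stated rules do not make that a tolling event, so it is disregarded.
None of the other events listed affects the running of the period under the stated rules.

2020-10-30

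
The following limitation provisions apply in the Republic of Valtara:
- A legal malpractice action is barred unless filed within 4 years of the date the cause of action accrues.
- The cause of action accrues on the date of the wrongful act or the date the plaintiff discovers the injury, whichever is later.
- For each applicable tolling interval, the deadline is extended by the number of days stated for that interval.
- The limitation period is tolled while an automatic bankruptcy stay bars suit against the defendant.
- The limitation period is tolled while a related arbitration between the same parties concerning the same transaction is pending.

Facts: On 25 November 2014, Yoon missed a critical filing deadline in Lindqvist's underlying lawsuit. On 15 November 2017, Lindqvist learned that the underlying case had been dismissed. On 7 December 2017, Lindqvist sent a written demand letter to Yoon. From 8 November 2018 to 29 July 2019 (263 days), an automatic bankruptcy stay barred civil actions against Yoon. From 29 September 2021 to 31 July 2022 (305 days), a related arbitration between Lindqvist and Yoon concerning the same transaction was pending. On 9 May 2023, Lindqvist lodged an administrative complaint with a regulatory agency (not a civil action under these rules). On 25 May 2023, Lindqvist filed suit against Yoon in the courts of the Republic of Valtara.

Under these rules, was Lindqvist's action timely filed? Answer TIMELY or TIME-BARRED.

Because discovery on 15 November 2017 post-dates the 25 November 2014 act, accrual under the later-of rule falls on 15 November 2017.
The untolled deadline — 4 years after 15 November 2017 — is 15 November 2021.
Because the automatic bankruptcy stay ran from 8 November 2018 to 29 July 2019, the deadline is extended by 263 days to 5 August 2022.
The period was tolled for 305 days by the pending related arbitration (29 September 2021 to 31 July 2022), pushing the deadline to 6 June 2023.
None of the other events listed affects the running of the period under the stated rules.
Lindqvist filed on 25 May 2023, before the 6 June 2023 deadline, so the action is timely.

TIMELY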